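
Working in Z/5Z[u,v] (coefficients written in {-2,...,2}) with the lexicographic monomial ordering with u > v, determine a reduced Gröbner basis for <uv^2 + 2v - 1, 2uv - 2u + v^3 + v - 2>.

f_1 = uv^2 + 2v - 1, LT = uv^2.
f_2 = 2uv - 2u + v^3 + v - 2, LT = uv.

S(f_1,f_2): lcm = uv^2. S = uv + 2v^4 + 2v^2 - 2v - 1.
  leading term uv: subtract (-2)·f_2 from uv + 2v^4 + 2v^2 - 2v - 1 → u + 2v^4 + 2v^3 + 2v^2
  leading term u: no divisor's leading term divides it; move u to the remainder.
  leading term v^4: no divisor's leading term divides it; move 2v^4 to the remainder.
  leading term v^3: no divisor's leading term divides it; move 2v^3 to the remainder.
  leading term v^2: no divisor's leading term divides it; move 2v^2 to the remainder.
  remainder u + 2v^4 + 2v^3 + 2v^2 ≠ 0; add g_3 = u + 2v^4 + 2v^3 + 2v^2 to the basis.

S(f_1,g_3): lcm = uv^2. S = -2v^6 - 2v^5 - 2v^4 + 2v - 1.
  leading term v^6: no divisor's leading term divides it; move -2v^6 to the remainder.
  leading term v^5: no divisor's leading term divides it; move -2v^5 to the remainder.
  leading term v^4: no divisor's leading term divides it; move -2v^4 to the remainder.
  leading term v: no divisor's leading term divides it; move 2v to the remainder.
  leading term 1: no divisor's leading term divides it; move -1 to the remainder.
  remainder -2v^6 - 2v^5 - 2v^4 + 2v - 1 ≠ 0; add g_4 = -2v^6 - 2v^5 - 2v^4 + 2v - 1 to the basis.

S(f_2,g_3): lcm = uv. S = -u - 2v^5 - 2v^4 + v^3 - 2v - 1.
  leading term u: subtract (-1)·g_3 from -u - 2v^5 - 2v^4 + v^3 - 2v - 1 → -2v^5 - 2v^3 + 2v^2 - 2v - 1
  leading term v^5: no divisor's leading term divides it; move -2v^5 to the remainder.
  leading term v^3: no divisor's leading term divides it; move -2v^3 to the remainder.
  leading term v^2: no divisor's leading term divides it; move 2v^2 to the remainder.
  leading term v: no divisor's leading term divides it; move -2v to the remainder.
  leading term 1: no divisor's leading term divides it; move -1 to the remainder.
  remainder -2v^5 - 2v^3 + 2v^2 - 2v - 1 ≠ 0; add g_5 = -2v^5 - 2v^3 + 2v^2 - 2v - 1 to the basis.

The other S-polynomials (S(f_1,g_4), S(f_2,g_4), S(g_3,g_4), S(f_1,g_5), S(f_2,g_5), S(g_3,g_5), S(g_4,g_5)) all reduce to 0 modulo the current basis, so we have a Gröbner basis.
Inter-reduce: drop elements whose leading term is divisible by another's, tail-reduce, and make monic.

G = {u + 2v^4 + 2v^3 + 2v^2, v^5 + v^3 - v^2 + v - 2}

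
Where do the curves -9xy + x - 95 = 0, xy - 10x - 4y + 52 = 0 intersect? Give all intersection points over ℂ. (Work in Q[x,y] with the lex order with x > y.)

Compute a lex Gröbner basis by Buchberger's algorithm.
f_1 = -9xy + x - 95, LT = xy.
f_2 = xy - 10x - 4y + 52, LT = xy.

S(f_1,f_2): lcm = xy. S = 89/9x + 4y - 373/9.
  leading term x: no divisor's leading term divides it; move 89/9x to the remainder.
  leading term y: no divisor's leading term divides it; move 4y to the remainder.
  leading term 1: no divisor's leading term divides it; move -373/9 to the remainder.
  remainder 89/9x + 4y - 373/9 ≠ 0; add h_3 = 89/9x + 4y - 373/9 to the basis.

S(f_1,h_3): lcm = xy. S = -1/9x - 36/89y^2 + 373/89y + 95/9.
  leading term x: subtract (-1/89)·h_3 from -1/9x - 36/89y^2 + 373/89y + 95/9 → -36/89y^2 + 377/89y + 898/89
  leading term y^2: no divisor's leading term divides it; move -36/89y^2 to the remainder.
  leading term y: no divisor's leading term divides it; move 377/89y to the remainder.
  leading term 1: no divisor's leading term divides it; move 898/89 to the remainder.
  remainder -36/89y^2 + 377/89y + 898/89 ≠ 0; add h_4 = -36/89y^2 + 377/89y + 898/89 to the basis.

The other S-polynomials (S(f_2,h_3), S(f_1,h_4), S(f_2,h_4), S(h_3,h_4)) all reduce to 0 modulo the current basis, so we have a Gröbner basis.
Inter-reduce: drop elements whose leading term is divisible by another's, tail-reduce, and make monic.
Reduced Gröbner basis: {x + 36/89y - 373/89, y^2 - 377/36y - 449/18}.

A lex Gröbner basis eliminates variables successively. Here y^2 - 377/36y - 449/18 depends only on y, with roots {-2, 449/36}; lifting each root through the earlier basis elements recovers the full solutions.
  y = -2: the earlier basis element becomes x - 5 = 0, giving x = 5 — point (5, -2).
  y = 449/36: the earlier basis element becomes x + 76/89 = 0, giving x = -76/89 — point (-76/89, 449/36).

{(5, -2), (-76/89, 449/36)}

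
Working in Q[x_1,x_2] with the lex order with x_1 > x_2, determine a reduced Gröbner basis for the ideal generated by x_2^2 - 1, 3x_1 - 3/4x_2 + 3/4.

G = {x_1 - 1/4x_2 + 1/4, x_2^2 - 1}

f_1 = x_2^2 - 1, LT = x_2^2.
f_2 = 3x_1 - 3/4x_2 + 3/4, LT = x_1.

The S-polynomials (S(f_1,f_2)) all reduce to 0 modulo the current basis, so we have a Gröbner basis.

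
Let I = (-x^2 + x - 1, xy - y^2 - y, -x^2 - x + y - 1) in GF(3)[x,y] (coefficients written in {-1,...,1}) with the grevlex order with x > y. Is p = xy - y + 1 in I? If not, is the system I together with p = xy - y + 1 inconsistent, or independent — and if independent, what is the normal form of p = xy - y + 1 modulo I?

Adjoining xy - y + 1 makes the ideal the whole ring: the system is inconsistent.

First compute the reduced Gröbner basis of I by Buchberger's algorithm.
f_1 = -x^2 + x - 1, LT = x^2.
f_2 = xy - y^2 - y, LT = xy.
f_3 = -x^2 - x + y - 1, LT = x^2.

S(f_1,f_2): lcm = x^2y. S = xy^2 + y.
  leading term xy^2: subtract (y)·f_2 from xy^2 + y → y^3 + y^2 + y
  leading term y^3: no divisor's leading term divides it; move y^3 to the remainder.
  leading term y^2: no divisor's leading term divides it; move y^2 to the remainder.
  leading term y: no divisor's leading term divides it; move y to the remainder.
  remainder y^3 + y^2 + y ≠ 0; add h_4 = y^3 + y^2 + y to the basis.

S(f_1,f_3): lcm = x^2. S = x + y.
  leading term x: no divisor's leading term divides it; move x to the remainder.
  leading term y: no divisor's leading term divides it; move y to the remainder.
  remainder x + y ≠ 0; add h_5 = x + y to the basis.

S(f_2,f_3): lcm = x^2y. S = -xy^2 + xy + y^2 - y.
  leading term xy^2: subtract (-y)·f_2 from -xy^2 + xy + y^2 - y → -y^3 + xy - y
  leading term y^3: subtract (-1)·h_4 from -y^3 + xy - y → xy + y^2
  leading term xy: subtract (1)·f_2 from xy + y^2 → -y^2 + y
  leading term y^2: no divisor's leading term divides it; move -y^2 to the remainder.
  leading term y: no divisor's leading term divides it; move y to the remainder.
  remainder -y^2 + y ≠ 0; add h_6 = -y^2 + y to the basis.

S(f_1,h_5): lcm = x^2. S = -xy - x + 1.
  leading term xy: subtract (-1)·f_2 from -xy - x + 1 → -y^2 - x - y + 1
  leading term y^2: subtract (1)·h_6 from -y^2 - x - y + 1 → -x + y + 1
  leading term x: subtract (-1)·h_5 from -x + y + 1 → -y + 1
  leading term y: no divisor's leading term divides it; move -y to the remainder.
  leading term 1: no divisor's leading term divides it; move 1 to the remainder.
  remainder -y + 1 ≠ 0; add h_7 = -y + 1 to the basis.

The other S-polynomials (S(f_1,h_4), S(f_2,h_4), S(f_3,h_4), S(f_2,h_5), S(f_3,h_5), S(h_4,h_5), S(f_1,h_6), S(f_2,h_6), S(f_3,h_6), S(h_4,h_6), S(h_5,h_6), S(f_1,h_7), S(f_2,h_7), S(f_3,h_7), S(h_4,h_7), S(h_5,h_7), S(h_6,h_7)) all reduce to 0 modulo the current basis, so we have a Gröbner basis.
Inter-reduce: drop elements whose leading term is divisible by another's, tail-reduce, and make monic.
Reduced Gröbner basis: {x + 1, y - 1}.
Label its elements g_1 = x + 1, g_2 = y - 1.

Reduce p = xy - y + 1 modulo G:
  leading term xy: subtract (y)·g_1 from xy - y + 1 → y + 1
  leading term y: subtract (1)·g_2 from y + 1 → -1
  leading term 1: no divisor's leading term divides it; move -1 to the remainder.
  normal form = -1.
The normal form is nonzero, so p ∉ I. Since p minus its normal form lies in I, I + (p) = I + (r) where r = -1; decide whether this ideal is the whole ring.
Here r = -1 is a nonzero constant, hence a unit: 1 ∈ I + (p), the Gröbner basis of I + (p) is {1}, and the enlarged system has no common solution — adjoining p is inconsistent.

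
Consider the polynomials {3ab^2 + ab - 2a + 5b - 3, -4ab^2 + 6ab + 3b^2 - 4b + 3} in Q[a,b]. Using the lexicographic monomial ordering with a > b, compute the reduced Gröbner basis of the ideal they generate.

Buchberger's algorithm terminates because the ascending chain of leading-term ideals stabilizes.

f_1 = 3ab^2 + ab - 2a + 5b - 3, LT = ab^2.
f_2 = -4ab^2 + 6ab + 3b^2 - 4b + 3, LT = ab^2.

S(f_1,f_2): lcm = ab^2. S = 11/6ab - 2/3a + 3/4b^2 + 2/3b - 1/4.
  leading term ab: no divisor's leading term divides it; move 11/6ab to the remainder.
  leading term a: no divisor's leading term divides it; move -2/3a to the remainder.
  leading term b^2: no divisor's leading term divides it; move 3/4b^2 to the remainder.
  leading term b: no divisor's leading term divides it; move 2/3b to the remainder.
  leading term 1: no divisor's leading term divides it; move -1/4 to the remainder.
  remainder 11/6ab - 2/3a + 3/4b^2 + 2/3b - 1/4 ≠ 0; add g_3 = 11/6ab - 2/3a + 3/4b^2 + 2/3b - 1/4 to the basis.

S(f_1,g_3): lcm = ab^2. S = 23/33ab - 2/3a - 9/22b^3 - 4/11b^2 + 119/66b - 1.
  leading term ab: subtract (46/121)·g_3 from 23/33ab - 2/3a - 9/22b^3 - 4/11b^2 + 119/66b - 1 → -50/121a - 9/22b^3 - 157/242b^2 + 375/242b - 219/242
  leading term a: no divisor's leading term divides it; move -50/121a to the remainder.
  leading term b^3: no divisor's leading term divides it; move -9/22b^3 to the remainder.
  leading term b^2: no divisor's leading term divides it; move -157/242b^2 to the remainder.
  leading term b: no divisor's leading term divides it; move 375/242b to the remainder.
  leading term 1: no divisor's leading term divides it; move -219/242 to the remainder.
  remainder -50/121a - 9/22b^3 - 157/242b^2 + 375/242b - 219/242 ≠ 0; add g_4 = -50/121a - 9/22b^3 - 157/242b^2 + 375/242b - 219/242 to the basis.

S(f_1,g_4): lcm = ab^2. S = 1/3ab - 2/3a - 99/100b^5 - 157/100b^4 + 15/4b^3 - 219/100b^2 + 5/3b - 1.
  leading term ab: subtract (2/11)·g_3 from 1/3ab - 2/3a - 99/100b^5 - 157/100b^4 + 15/4b^3 - 219/100b^2 + 5/3b - 1 → -6/11a - 99/100b^5 - 157/100b^4 + 15/4b^3 - 2559/1100b^2 + 17/11b - 21/22
  leading term a: subtract (33/25)·g_4 from -6/11a - 99/100b^5 - 157/100b^4 + 15/4b^3 - 2559/1100b^2 + 17/11b - 21/22 → -99/100b^5 - 157/100b^4 + 429/100b^3 - 147/100b^2 - 1/2b + 6/25
  leading term b^5: no divisor's leading term divides it; move -99/100b^5 to the remainder.
  leading term b^4: no divisor's leading term divides it; move -157/100b^4 to the remainder.
  leading term b^3: no divisor's leading term divides it; move 429/100b^3 to the remainder.
  leading term b^2: no divisor's leading term divides it; move -147/100b^2 to the remainder.
  leading term b: no divisor's leading term divides it; move -1/2b to the remainder.
  leading term 1: no divisor's leading term divides it; move 6/25 to the remainder.
  remainder -99/100b^5 - 157/100b^4 + 429/100b^3 - 147/100b^2 - 1/2b + 6/25 ≠ 0; add g_5 = -99/100b^5 - 157/100b^4 + 429/100b^3 - 147/100b^2 - 1/2b + 6/25 to the basis.

S(g_3,g_4): lcm = ab. S = -4/11a - 99/100b^4 - 157/100b^3 + 183/44b^2 - 2009/1100b - 3/22.
  leading term a: subtract (22/25)·g_4 from -4/11a - 99/100b^4 - 157/100b^3 + 183/44b^2 - 2009/1100b - 3/22 → -99/100b^4 - 121/100b^3 + 473/100b^2 - 319/100b + 33/50
  leading term b^4: no divisor's leading term divides it; move -99/100b^4 to the remainder.
  leading term b^3: no divisor's leading term divides it; move -121/100b^3 to the remainder.
  leading term b^2: no divisor's leading term divides it; move 473/100b^2 to the remainder.
  leading term b: no divisor's leading term divides it; move -319/100b to the remainder.
  leading term 1: no divisor's leading term divides it; move 33/50 to the remainder.
  remainder -99/100b^4 - 121/100b^3 + 473/100b^2 - 319/100b + 33/50 ≠ 0; add g_6 = -99/100b^4 - 121/100b^3 + 473/100b^2 - 319/100b + 33/50 to the basis.

The other S-polynomials (S(f_2,g_3), S(f_2,g_4), S(f_1,g_5), S(f_2,g_5), S(g_3,g_5), S(g_4,g_5), S(f_1,g_6), S(f_2,g_6), S(g_3,g_6), S(g_4,g_6), S(g_5,g_6)) all reduce to 0 modulo the current basis, so we have a Gröbner basis.
Inter-reduce: drop elements whose leading term is divisible by another's, tail-reduce, and make monic.

G = {a + 99/100b^3 + 157/100b^2 - 15/4b + 219/100, b^4 + 11/9b^3 - 43/9b^2 + 29/9b - 2/3}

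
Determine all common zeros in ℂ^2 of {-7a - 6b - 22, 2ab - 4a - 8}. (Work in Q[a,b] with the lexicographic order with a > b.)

Compute a lex Gröbner basis by Buchberger's algorithm.
f_1 = -7a - 6b - 22, LT = a.
f_2 = 2ab - 4a - 8, LT = ab.

S(f_1,f_2): lcm = ab. S = 2a + \tfrac{6}{7}b^{2} + \tfrac{22}{7}b + 4.
  reduce S modulo (f_1, f_2):
  remainder \tfrac{6}{7}b^{2} + \tfrac{10}{7}b - \tfrac{16}{7} ≠ 0; add h_3 = \tfrac{6}{7}b^{2} + \tfrac{10}{7}b - \tfrac{16}{7} to the basis.

The other S-polynomials (S(f_1,h_3), S(f_2,h_3)) all reduce to 0 modulo the current basis, so we have a Gröbner basis.
Inter-reduce: drop elements whose leading term is divisible by another's, tail-reduce, and make monic.
Reduced Gröbner basis: {a + \tfrac{6}{7}b + \tfrac{22}{7}, b^{2} + \tfrac{5}{3}b - \tfrac{8}{3}}.

The lex basis is triangular: the last element involves only b. Solving b^{2} + \tfrac{5}{3}b - \tfrac{8}{3} = 0 gives b ∈ {-8/3, 1}; substituting each value into the earlier elements determines the remaining variables.
  b = -8/3: the earlier basis element becomes a + \tfrac{6}{7} = 0, giving a = -6/7 — point (-6/7, -8/3).
  b = 1: the earlier basis element becomes a + 4 = 0, giving a = -4 — point (-4, 1).

{(-6/7, -8/3), (-4, 1)}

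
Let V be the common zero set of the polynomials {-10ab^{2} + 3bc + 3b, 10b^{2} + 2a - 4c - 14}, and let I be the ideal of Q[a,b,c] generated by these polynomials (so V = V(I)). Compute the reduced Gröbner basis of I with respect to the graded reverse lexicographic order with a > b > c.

G = {a^{2} - 2ac + \tfrac{3}{2}bc - 7a + \tfrac{3}{2}b, b^{2} + \tfrac{1}{5}a - \tfrac{2}{5}c - \tfrac{7}{5}}

The reduced Gröbner basis is the canonical form of the ideal for this ordering.

f_1 = -10ab^{2} + 3bc + 3b, LT = ab^{2}.
f_2 = 10b^{2} + 2a - 4c - 14, LT = b^{2}.

S(f_1,f_2): lcm = ab^{2}. S = -\tfrac{1}{5}a^{2} + \tfrac{2}{5}ac - \tfrac{3}{10}bc + \tfrac{7}{5}a - \tfrac{3}{10}b.
  reduce S modulo (f_1, f_2):
  remainder -\tfrac{1}{5}a^{2} + \tfrac{2}{5}ac - \tfrac{3}{10}bc + \tfrac{7}{5}a - \tfrac{3}{10}b ≠ 0; add g_3 = -\tfrac{1}{5}a^{2} + \tfrac{2}{5}ac - \tfrac{3}{10}bc + \tfrac{7}{5}a - \tfrac{3}{10}b to the basis.

The other S-polynomials (S(f_1,g_3), S(f_2,g_3)) all reduce to 0 modulo the current basis, so we have a Gröbner basis.
Inter-reduce: drop elements whose leading term is divisible by another's, tail-reduce, and make monic.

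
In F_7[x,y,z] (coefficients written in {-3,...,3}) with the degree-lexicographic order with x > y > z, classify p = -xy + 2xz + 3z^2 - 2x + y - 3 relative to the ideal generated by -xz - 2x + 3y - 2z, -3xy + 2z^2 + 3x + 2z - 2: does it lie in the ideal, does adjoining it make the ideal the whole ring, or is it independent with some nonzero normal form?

-xy + 2xz + 3z^2 - 2x + y - 3 lies in I (it reduces to 0).

First compute the reduced Gröbner basis of I by Buchberger's algorithm.
f_1 = -xz - 2x + 3y - 2z, LT = xz.
f_2 = -3xy + 2z^2 + 3x + 2z - 2, LT = xy.

S(f_1,f_2): lcm = xyz. S = 3z^3 + 2xy + xz - 3y^2 + 2yz + 3z^2 - 3z.
  leading term z^3: no divisor's leading term divides it; move 3z^3 to the remainder.
  leading term xy: subtract (-3)·f_2 from 2xy + xz - 3y^2 + 2yz + 3z^2 - 3z → xz - 3y^2 + 2yz + 2z^2 + 2x + 3z + 1
  leading term xz: subtract (-1)·f_1 from xz - 3y^2 + 2yz + 2z^2 + 2x + 3z + 1 → -3y^2 + 2yz + 2z^2 + 3y + z + 1
  leading term y^2: no divisor's leading term divides it; move -3y^2 to the remainder.
  leading term yz: no divisor's leading term divides it; move 2yz to the remainder.
  leading term z^2: no divisor's leading term divides it; move 2z^2 to the remainder.
  leading term y: no divisor's leading term divides it; move 3y to the remainder.
  leading term z: no divisor's leading term divides it; move z to the remainder.
  leading term 1: no divisor's leading term divides it; move 1 to the remainder.
  remainder 3z^3 - 3y^2 + 2yz + 2z^2 + 3y + z + 1 ≠ 0; add h_3 = 3z^3 - 3y^2 + 2yz + 2z^2 + 3y + z + 1 to the basis.

The other S-polynomials (S(f_1,h_3), S(f_2,h_3)) all reduce to 0 modulo the current basis, so we have a Gröbner basis.
Inter-reduce: drop elements whose leading term is divisible by another's, tail-reduce, and make monic.
Reduced Gröbner basis: {z^3 - y^2 + 3yz + 3z^2 + y - 2z - 2, xy - 3z^2 - x - 3z + 3, xz + 2x - 3y + 2z}.
Label its elements g_1 = z^3 - y^2 + 3yz + 3z^2 + y - 2z - 2, g_2 = xy - 3z^2 - x - 3z + 3, g_3 = xz + 2x - 3y + 2z.

Reduce p = -xy + 2xz + 3z^2 - 2x + y - 3 modulo G:
  leading term xy: subtract (-1)·g_2 from -xy + 2xz + 3z^2 - 2x + y - 3 → 2xz - 3x + y - 3z
  leading term xz: subtract (2)·g_3 from 2xz - 3x + y - 3z → 0
  normal form = 0.
Since the normal form is 0, p ∈ I.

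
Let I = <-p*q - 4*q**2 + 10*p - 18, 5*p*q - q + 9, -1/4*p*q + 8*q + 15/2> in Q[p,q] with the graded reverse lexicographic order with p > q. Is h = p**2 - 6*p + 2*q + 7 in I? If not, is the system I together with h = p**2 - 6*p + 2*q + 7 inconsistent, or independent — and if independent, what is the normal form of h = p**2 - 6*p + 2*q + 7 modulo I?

First compute the reduced Gröbner basis of I by Buchberger's algorithm.
f_1 = -p*q - 4*q**2 + 10*p - 18, LT = p*q.
f_2 = 5*p*q - q + 9, LT = p*q.
f_3 = -1/4*p*q + 8*q + 15/2, LT = p*q.

S(f_1,f_2): lcm = p*q. S = 4*q**2 - 10*p + 1/5*q + 81/5.
  reduce S modulo (f_1, f_2, f_3):
  remainder 4*q**2 - 10*p + 1/5*q + 81/5 ≠ 0; add k_4 = 4*q**2 - 10*p + 1/5*q + 81/5 to the basis.

S(f_1,f_3): lcm = p*q. S = 4*q**2 - 10*p + 32*q + 48.
  reduce S modulo (f_1, f_2, f_3, k_4):
  remainder 159/5*q + 159/5 ≠ 0; add k_5 = 159/5*q + 159/5 to the basis.

S(f_1,k_4): lcm = p*q**2. S = 4*q**3 + 5/2*p**2 - 201/20*p*q - 81/20*p + 18*q.
  reduce S modulo (f_1, f_2, f_3, k_4, k_5):
  remainder 5/2*p**2 - 91/20*p - 9/10 ≠ 0; add k_6 = 5/2*p**2 - 91/20*p - 9/10 to the basis.

S(f_3,k_4): lcm = p*q**2. S = 5/2*p**2 - 1/20*p*q - 32*q**2 - 81/20*p - 30*q.
  reduce S modulo (f_1, f_2, f_3, k_4, k_5, k_6):
  remainder -159/2*p + 159 ≠ 0; add k_7 = -159/2*p + 159 to the basis.

The other S-polynomials (S(f_2,f_3), S(f_2,k_4), S(f_1,k_5), S(f_2,k_5), S(f_3,k_5), S(k_4,k_5), S(f_1,k_6), S(f_2,k_6), S(f_3,k_6), S(k_4,k_6), S(k_5,k_6), S(f_1,k_7), S(f_2,k_7), S(f_3,k_7), S(k_4,k_7), S(k_5,k_7), S(k_6,k_7)) all reduce to 0 modulo the current basis, so we have a Gröbner basis.
Inter-reduce: drop elements whose leading term is divisible by another's, tail-reduce, and make monic.
Reduced Gröbner basis: {p - 2, q + 1}.
Label its elements g_1 = p - 2, g_2 = q + 1.

Reduce h = p**2 - 6*p + 2*q + 7 modulo G:
  leading term p**2: subtract (p)·g_1 from p**2 - 6*p + 2*q + 7 → -4*p + 2*q + 7
  leading term p: subtract (-4)·g_1 from -4*p + 2*q + 7 → 2*q - 1
  leading term q: subtract (2)·g_2 from 2*q - 1 → -3
  leading term 1: no divisor's leading term divides it; move -3 to the remainder.
  normal form = -3.
The normal form is nonzero, so h ∉ I. Since h minus its normal form lies in I, I + (h) = I + (r) where r = -3; decide whether this ideal is the whole ring.
Here r = -3 is a nonzero constant, hence a unit: 1 ∈ I + (h), the Gröbner basis of I + (h) is {1}, and the enlarged system has no common solution — adjoining h is inconsistent.

Adjoining p**2 - 6*p + 2*q + 7 makes the ideal the whole ring: the system is inconsistent.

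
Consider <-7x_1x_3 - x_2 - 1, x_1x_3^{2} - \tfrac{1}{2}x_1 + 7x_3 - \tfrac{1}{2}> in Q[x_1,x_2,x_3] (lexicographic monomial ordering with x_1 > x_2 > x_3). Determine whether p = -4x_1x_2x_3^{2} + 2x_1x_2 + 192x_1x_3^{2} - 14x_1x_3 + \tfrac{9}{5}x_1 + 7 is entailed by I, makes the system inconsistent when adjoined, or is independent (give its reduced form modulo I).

-4x_1x_2x_3^{2} + 2x_1x_2 + 192x_1x_3^{2} - 14x_1x_3 + \tfrac{9}{5}x_1 + 7 is independent of I; its normal form modulo I is \tfrac{2}{35}x_2x_3 - \tfrac{96}{35}x_3 + \tfrac{36}{5}.

First compute the reduced Gröbner basis of I by Buchberger's algorithm.
f_1 = -7x_1x_3 - x_2 - 1, LT = x_1x_3.
f_2 = x_1x_3^{2} - \tfrac{1}{2}x_1 + 7x_3 - \tfrac{1}{2}, LT = x_1x_3^{2}.

S(f_1,f_2): lcm = x_1x_3^{2}. S = \tfrac{1}{2}x_1 + \tfrac{1}{7}x_2x_3 - \tfrac{48}{7}x_3 + \tfrac{1}{2}.
  reduce S modulo (f_1, f_2):
  remainder \tfrac{1}{2}x_1 + \tfrac{1}{7}x_2x_3 - \tfrac{48}{7}x_3 + \tfrac{1}{2} ≠ 0; add h_3 = \tfrac{1}{2}x_1 + \tfrac{1}{7}x_2x_3 - \tfrac{48}{7}x_3 + \tfrac{1}{2} to the basis.

S(f_1,h_3): lcm = x_1x_3. S = -\tfrac{2}{7}x_2x_3^{2} + \tfrac{1}{7}x_2 + \tfrac{96}{7}x_3^{2} - x_3 + \tfrac{1}{7}.
  reduce S modulo (f_1, f_2, h_3):
  remainder -\tfrac{2}{7}x_2x_3^{2} + \tfrac{1}{7}x_2 + \tfrac{96}{7}x_3^{2} - x_3 + \tfrac{1}{7} ≠ 0; add h_4 = -\tfrac{2}{7}x_2x_3^{2} + \tfrac{1}{7}x_2 + \tfrac{96}{7}x_3^{2} - x_3 + \tfrac{1}{7} to the basis.

The other S-polynomials (S(f_2,h_3), S(f_1,h_4), S(f_2,h_4), S(h_3,h_4)) all reduce to 0 modulo the current basis, so we have a Gröbner basis.
Inter-reduce: drop elements whose leading term is divisible by another's, tail-reduce, and make monic.
Reduced Gröbner basis: {x_1 + \tfrac{2}{7}x_2x_3 - \tfrac{96}{7}x_3 + 1, x_2x_3^{2} - \tfrac{1}{2}x_2 - 48x_3^{2} + \tfrac{7}{2}x_3 - \tfrac{1}{2}}.
Label its elements g_1 = x_1 + \tfrac{2}{7}x_2x_3 - \tfrac{96}{7}x_3 + 1, g_2 = x_2x_3^{2} - \tfrac{1}{2}x_2 - 48x_3^{2} + \tfrac{7}{2}x_3 - \tfrac{1}{2}.

Reduce p = -4x_1x_2x_3^{2} + 2x_1x_2 + 192x_1x_3^{2} - 14x_1x_3 + \tfrac{9}{5}x_1 + 7 modulo G:
  leading term x_1x_2x_3^{2}: subtract (-4x_2x_3^{2})·g_1 from -4x_1x_2x_3^{2} + 2x_1x_2 + 192x_1x_3^{2} - 14x_1x_3 + \tfrac{9}{5}x_1 + 7 → 2x_1x_2 + 192x_1x_3^{2} - 14x_1x_3 + \tfrac{9}{5}x_1 + \tfrac{8}{7}x_2^{2}x_3^{3} - \tfrac{384}{7}x_2x_3^{3} + 4x_2x_3^{2} + 7
  leading term x_1x_2: subtract (2x_2)·g_1 from 2x_1x_2 + 192x_1x_3^{2} - 14x_1x_3 + \tfrac{9}{5}x_1 + \tfrac{8}{7}x_2^{2}x_3^{3} - \tfrac{384}{7}x_2x_3^{3} + 4x_2x_3^{2} + 7 → 192x_1x_3^{2} - 14x_1x_3 + \tfrac{9}{5}x_1 + \tfrac{8}{7}x_2^{2}x_3^{3} - \tfrac{4}{7}x_2^{2}x_3 - \tfrac{384}{7}x_2x_3^{3} + 4x_2x_3^{2} + \tfrac{192}{7}x_2x_3 - 2x_2 + 7
  leading term x_1x_3^{2}: subtract (192x_3^{2})·g_1 from 192x_1x_3^{2} - 14x_1x_3 + \tfrac{9}{5}x_1 + \tfrac{8}{7}x_2^{2}x_3^{3} - \tfrac{4}{7}x_2^{2}x_3 - \tfrac{384}{7}x_2x_3^{3} + 4x_2x_3^{2} + \tfrac{192}{7}x_2x_3 - 2x_2 + 7 → -14x_1x_3 + \tfrac{9}{5}x_1 + \tfrac{8}{7}x_2^{2}x_3^{3} - \tfrac{4}{7}x_2^{2}x_3 - \tfrac{768}{7}x_2x_3^{3} + 4x_2x_3^{2} + \tfrac{192}{7}x_2x_3 - 2x_2 + \tfrac{18432}{7}x_3^{3} - 192x_3^{2} + 7
  leading term x_1x_3: subtract (-14x_3)·g_1 from -14x_1x_3 + \tfrac{9}{5}x_1 + \tfrac{8}{7}x_2^{2}x_3^{3} - \tfrac{4}{7}x_2^{2}x_3 - \tfrac{768}{7}x_2x_3^{3} + 4x_2x_3^{2} + \tfrac{192}{7}x_2x_3 - 2x_2 + \tfrac{18432}{7}x_3^{3} - 192x_3^{2} + 7 → \tfrac{9}{5}x_1 + \tfrac{8}{7}x_2^{2}x_3^{3} - \tfrac{4}{7}x_2^{2}x_3 - \tfrac{768}{7}x_2x_3^{3} + 8x_2x_3^{2} + \tfrac{192}{7}x_2x_3 - 2x_2 + \tfrac{18432}{7}x_3^{3} - 384x_3^{2} + 14x_3 + 7
  leading term x_1: subtract (\tfrac{9}{5})·g_1 from \tfrac{9}{5}x_1 + \tfrac{8}{7}x_2^{2}x_3^{3} - \tfrac{4}{7}x_2^{2}x_3 - \tfrac{768}{7}x_2x_3^{3} + 8x_2x_3^{2} + \tfrac{192}{7}x_2x_3 - 2x_2 + \tfrac{18432}{7}x_3^{3} - 384x_3^{2} + 14x_3 + 7 → \tfrac{8}{7}x_2^{2}x_3^{3} - \tfrac{4}{7}x_2^{2}x_3 - \tfrac{768}{7}x_2x_3^{3} + 8x_2x_3^{2} + \tfrac{942}{35}x_2x_3 - 2x_2 + \tfrac{18432}{7}x_3^{3} - 384x_3^{2} + \tfrac{1354}{35}x_3 + \tfrac{26}{5}
  leading term x_2^{2}x_3^{3}: subtract (\tfrac{8}{7}x_2x_3)·g_2 from \tfrac{8}{7}x_2^{2}x_3^{3} - \tfrac{4}{7}x_2^{2}x_3 - \tfrac{768}{7}x_2x_3^{3} + 8x_2x_3^{2} + \tfrac{942}{35}x_2x_3 - 2x_2 + \tfrac{18432}{7}x_3^{3} - 384x_3^{2} + \tfrac{1354}{35}x_3 + \tfrac{26}{5} → -\tfrac{384}{7}x_2x_3^{3} + 4x_2x_3^{2} + \tfrac{962}{35}x_2x_3 - 2x_2 + \tfrac{18432}{7}x_3^{3} - 384x_3^{2} + \tfrac{1354}{35}x_3 + \tfrac{26}{5}
  leading term x_2x_3^{3}: subtract (-\tfrac{384}{7}x_3)·g_2 from -\tfrac{384}{7}x_2x_3^{3} + 4x_2x_3^{2} + \tfrac{962}{35}x_2x_3 - 2x_2 + \tfrac{18432}{7}x_3^{3} - 384x_3^{2} + \tfrac{1354}{35}x_3 + \tfrac{26}{5} → 4x_2x_3^{2} + \tfrac{2}{35}x_2x_3 - 2x_2 - 192x_3^{2} + \tfrac{394}{35}x_3 + \tfrac{26}{5}
  leading term x_2x_3^{2}: subtract (4)·g_2 from 4x_2x_3^{2} + \tfrac{2}{35}x_2x_3 - 2x_2 - 192x_3^{2} + \tfrac{394}{35}x_3 + \tfrac{26}{5} → \tfrac{2}{35}x_2x_3 - \tfrac{96}{35}x_3 + \tfrac{36}{5}
  leading term x_2x_3: no divisor's leading term divides it; move \tfrac{2}{35}x_2x_3 to the remainder.
  leading term x_3: no divisor's leading term divides it; move -\tfrac{96}{35}x_3 to the remainder.
  leading term 1: no divisor's leading term divides it; move \tfrac{36}{5} to the remainder.
  normal form = \tfrac{2}{35}x_2x_3 - \tfrac{96}{35}x_3 + \tfrac{36}{5}.
The normal form is nonzero, so p ∉ I. Since p minus its normal form lies in I, I + (p) = I + (r) where r = \tfrac{2}{35}x_2x_3 - \tfrac{96}{35}x_3 + \tfrac{36}{5}; decide whether this ideal is the whole ring.
Run Buchberger on G together with r (pairs among the g_i already reduce to 0 since G is a Gröbner basis):
g_1 = x_1 + \tfrac{2}{7}x_2x_3 - \tfrac{96}{7}x_3 + 1, LT = x_1.
g_2 = x_2x_3^{2} - \tfrac{1}{2}x_2 - 48x_3^{2} + \tfrac{7}{2}x_3 - \tfrac{1}{2}, LT = x_2x_3^{2}.
r = \tfrac{2}{35}x_2x_3 - \tfrac{96}{35}x_3 + \tfrac{36}{5}, LT = x_2x_3.

S(g_2,r): lcm = x_2x_3^{2}. S = -\tfrac{1}{2}x_2 - \tfrac{245}{2}x_3 - \tfrac{1}{2}.
  reduce S modulo (g_1, g_2, r):
  remainder -\tfrac{1}{2}x_2 - \tfrac{245}{2}x_3 - \tfrac{1}{2} ≠ 0; add m_4 = -\tfrac{1}{2}x_2 - \tfrac{245}{2}x_3 - \tfrac{1}{2} to the basis.

S(g_2,m_4): lcm = x_2x_3^{2}. S = -\tfrac{1}{2}x_2 - 245x_3^{3} - 49x_3^{2} + \tfrac{7}{2}x_3 - \tfrac{1}{2}.
  reduce S modulo (g_1, g_2, r, m_4):
  remainder -245x_3^{3} - 49x_3^{2} + 126x_3 ≠ 0; add m_5 = -245x_3^{3} - 49x_3^{2} + 126x_3 to the basis.

S(r,m_4): lcm = x_2x_3. S = -245x_3^{2} - 49x_3 + 126.
  reduce S modulo (g_1, g_2, r, m_4, m_5):
  remainder -245x_3^{2} - 49x_3 + 126 ≠ 0; add m_6 = -245x_3^{2} - 49x_3 + 126 to the basis.

The other S-polynomials (S(g_1,g_2), S(g_1,r), S(g_1,m_4), S(g_1,m_5), S(g_2,m_5), S(r,m_5), S(m_4,m_5), S(g_1,m_6), S(g_2,m_6), S(r,m_6), S(m_4,m_6), S(m_5,m_6)) all reduce to 0 modulo the current basis, so we have a Gröbner basis.
Inter-reduce: drop elements whose leading term is divisible by another's, tail-reduce, and make monic.
Reduced Gröbner basis: {x_1 - 35, x_2 + 245x_3 + 1, x_3^{2} + \tfrac{1}{5}x_3 - \tfrac{18}{35}}.
The reduced Gröbner basis of I + (p) is {x_1 - 35, x_2 + 245x_3 + 1, x_3^{2} + \tfrac{1}{5}x_3 - \tfrac{18}{35}} ≠ {1}, a proper ideal, so the enlarged system stays consistent: p is independent of I, with normal form \tfrac{2}{35}x_2x_3 - \tfrac{96}{35}x_3 + \tfrac{36}{5}.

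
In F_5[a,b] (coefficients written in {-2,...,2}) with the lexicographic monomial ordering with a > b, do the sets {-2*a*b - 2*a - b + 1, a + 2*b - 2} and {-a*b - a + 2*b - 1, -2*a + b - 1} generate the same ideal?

No, the ideals differ.

For a fixed monomial order, each ideal has a unique reduced Gröbner basis; comparing bases decides equality.
Buchberger on the first generating set:
f_1 = -2*a*b - 2*a - b + 1, LT = a*b.
f_2 = a + 2*b - 2, LT = a.

S(f_1,f_2): lcm = a*b. S = a - 2*b**2 + 2.
  leading term a: subtract (1)·f_2 from a - 2*b**2 + 2 → -2*b**2 - 2*b - 1
  leading term b**2: no divisor's leading term divides it; move -2*b**2 to the remainder.
  leading term b: no divisor's leading term divides it; move -2*b to the remainder.
  leading term 1: no divisor's leading term divides it; move -1 to the remainder.
  remainder -2*b**2 - 2*b - 1 ≠ 0; add g_3 = -2*b**2 - 2*b - 1 to the basis.

The other S-polynomials (S(f_1,g_3), S(f_2,g_3)) all reduce to 0 modulo the current basis, so we have a Gröbner basis.
Inter-reduce: drop elements whose leading term is divisible by another's, tail-reduce, and make monic.
Reduced Gröbner basis: {a + 2*b - 2, b**2 + b - 2}.

Buchberger on the second generating set:
h_1 = -a*b - a + 2*b - 1, LT = a*b.
h_2 = -2*a + b - 1, LT = a.

S(h_1,h_2): lcm = a*b. S = a - 2*b**2 + 1.
  leading term a: subtract (2)·h_2 from a - 2*b**2 + 1 → -2*b**2 - 2*b - 2
  leading term b**2: no divisor's leading term divides it; move -2*b**2 to the remainder.
  leading term b: no divisor's leading term divides it; move -2*b to the remainder.
  leading term 1: no divisor's leading term divides it; move -2 to the remainder.
  remainder -2*b**2 - 2*b - 2 ≠ 0; add k_3 = -2*b**2 - 2*b - 2 to the basis.

The other S-polynomials (S(h_1,k_3), S(h_2,k_3)) all reduce to 0 modulo the current basis, so we have a Gröbner basis.
Inter-reduce: drop elements whose leading term is divisible by another's, tail-reduce, and make monic.
Reduced Gröbner basis: {a + 2*b - 2, b**2 + b + 1}.

The bases are distinct; the ideals are different.
The choice of monomial ordering does not affect the verdict — as long as both bases are computed under the same ordering, their equality decides ideal equality.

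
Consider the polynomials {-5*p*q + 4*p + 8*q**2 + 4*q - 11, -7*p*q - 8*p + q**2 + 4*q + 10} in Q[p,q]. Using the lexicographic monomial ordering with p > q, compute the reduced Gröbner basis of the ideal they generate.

G = {p + 3/4*q**2 + 2/17*q - 127/68, q**3 + 76/51*q**2 - 79/51*q - 16/17}

This is the nonlinear analogue of row-reducing a linear system.

f_1 = -5*p*q + 4*p + 8*q**2 + 4*q - 11, LT = p*q.
f_2 = -7*p*q - 8*p + q**2 + 4*q + 10, LT = p*q.

S(f_1,f_2): lcm = p*q. S = -68/35*p - 51/35*q**2 - 8/35*q + 127/35.
  leading term p: no divisor's leading term divides it; move -68/35*p to the remainder.
  leading term q**2: no divisor's leading term divides it; move -51/35*q**2 to the remainder.
  leading term q: no divisor's leading term divides it; move -8/35*q to the remainder.
  leading term 1: no divisor's leading term divides it; move 127/35 to the remainder.
  remainder -68/35*p - 51/35*q**2 - 8/35*q + 127/35 ≠ 0; add g_3 = -68/35*p - 51/35*q**2 - 8/35*q + 127/35 to the basis.

S(f_1,g_3): lcm = p*q. S = -4/5*p - 3/4*q**3 - 146/85*q**2 + 363/340*q + 11/5.
  leading term p: subtract (7/17)·g_3 from -4/5*p - 3/4*q**3 - 146/85*q**2 + 363/340*q + 11/5 → -3/4*q**3 - 19/17*q**2 + 79/68*q + 12/17
  leading term q**3: no divisor's leading term divides it; move -3/4*q**3 to the remainder.
  leading term q**2: no divisor's leading term divides it; move -19/17*q**2 to the remainder.
  leading term q: no divisor's leading term divides it; move 79/68*q to the remainder.
  leading term 1: no divisor's leading term divides it; move 12/17 to the remainder.
  remainder -3/4*q**3 - 19/17*q**2 + 79/68*q + 12/17 ≠ 0; add g_4 = -3/4*q**3 - 19/17*q**2 + 79/68*q + 12/17 to the basis.

The other S-polynomials (S(f_2,g_3), S(f_1,g_4), S(f_2,g_4), S(g_3,g_4)) all reduce to 0 modulo the current basis, so we have a Gröbner basis.
Inter-reduce: drop elements whose leading term is divisible by another's, tail-reduce, and make monic.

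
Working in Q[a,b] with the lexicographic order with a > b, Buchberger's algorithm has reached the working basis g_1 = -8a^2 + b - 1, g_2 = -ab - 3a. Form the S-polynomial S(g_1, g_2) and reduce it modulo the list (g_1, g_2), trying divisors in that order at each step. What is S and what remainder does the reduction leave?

lcm(LM(g_1), LM(g_2)) = a^2b.
S = (lcm/LT(g_1))·g_1 − (lcm/LT(g_2))·g_2 = -3a^2 - 1/8b^2 + 1/8b.
Reduce S modulo (g_1, g_2) in that order:
  leading term a^2: subtract (3/8)·g_1 from -3a^2 - 1/8b^2 + 1/8b → -1/8b^2 - 1/4b + 3/8
  leading term b^2: no divisor's leading term divides it; move -1/8b^2 to the remainder.
  leading term b: no divisor's leading term divides it; move -1/4b to the remainder.
  leading term 1: no divisor's leading term divides it; move 3/8 to the remainder.
The remainder -1/8b^2 - 1/4b + 3/8 is nonzero, so it would be added as the next basis element.

S(g_1, g_2) = -3a^2 - 1/8b^2 + 1/8b; remainder on division = -1/8b^2 - 1/4b + 3/8.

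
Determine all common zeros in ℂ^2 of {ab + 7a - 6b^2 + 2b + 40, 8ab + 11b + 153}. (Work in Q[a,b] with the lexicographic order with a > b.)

{(5, -3), (-601/112 - 33*sqrt(383)*I/112, 149/96 - 11*sqrt(383)*I/96), (-601/112 + 33*sqrt(383)*I/112, 149/96 + 11*sqrt(383)*I/96)}

Compute a lex Gröbner basis by Buchberger's algorithm.
f_1 = ab + 7a - 6b^2 + 2b + 40, LT = ab.
f_2 = 8ab + 11b + 153, LT = ab.

S(f_1,f_2): lcm = ab. S = 7a - 6b^2 + 5/8b + 167/8.
  leading term a: no divisor's leading term divides it; move 7a to the remainder.
  leading term b^2: no divisor's leading term divides it; move -6b^2 to the remainder.
  leading term b: no divisor's leading term divides it; move 5/8b to the remainder.
  leading term 1: no divisor's leading term divides it; move 167/8 to the remainder.
  remainder 7a - 6b^2 + 5/8b + 167/8 ≠ 0; add h_3 = 7a - 6b^2 + 5/8b + 167/8 to the basis.

S(f_1,h_3): lcm = ab. S = 7a + 6/7b^3 - 341/56b^2 - 55/56b + 40.
  leading term a: subtract (1)·h_3 from 7a + 6/7b^3 - 341/56b^2 - 55/56b + 40 → 6/7b^3 - 5/56b^2 - 45/28b + 153/8
  leading term b^3: no divisor's leading term divides it; move 6/7b^3 to the remainder.
  leading term b^2: no divisor's leading term divides it; move -5/56b^2 to the remainder.
  leading term b: no divisor's leading term divides it; move -45/28b to the remainder.
  leading term 1: no divisor's leading term divides it; move 153/8 to the remainder.
  remainder 6/7b^3 - 5/56b^2 - 45/28b + 153/8 ≠ 0; add h_4 = 6/7b^3 - 5/56b^2 - 45/28b + 153/8 to the basis.

S(f_2,h_3): lcm = ab. S = 6/7b^3 - 5/56b^2 - 45/28b + 153/8.
  leading term b^3: subtract (1)·h_4 from 6/7b^3 - 5/56b^2 - 45/28b + 153/8 → 0
  remainder 0.

S(f_1,h_4): lcm = ab^3. S = 341/48ab^2 + 15/8ab - 357/16a - 6b^4 + 2b^3 + 40b^2.
  leading term ab^2: subtract (341/48b)·f_1 from 341/48ab^2 + 15/8ab - 357/16a - 6b^4 + 2b^3 + 40b^2 → -2297/48ab - 357/16a - 6b^4 + 357/8b^3 + 619/24b^2 - 1705/6b
  leading term ab: subtract (-2297/48)·f_1 from -2297/48ab - 357/16a - 6b^4 + 357/8b^3 + 619/24b^2 - 1705/6b → 938/3a - 6b^4 + 357/8b^3 - 784/3b^2 - 4523/24b + 11485/6
  leading term a: subtract (134/3)·h_3 from 938/3a - 6b^4 + 357/8b^3 - 784/3b^2 - 4523/24b + 11485/6 → -6b^4 + 357/8b^3 + 20/3b^2 - 1731/8b + 3927/4
  leading term b^4: subtract (-7b)·h_4 from -6b^4 + 357/8b^3 + 20/3b^2 - 1731/8b + 3927/4 → 44b^3 - 55/12b^2 - 165/2b + 3927/4
  leading term b^3: subtract (154/3)·h_4 from 44b^3 - 55/12b^2 - 165/2b + 3927/4 → 0
  remainder 0.

S(f_2,h_4): lcm = ab^3. S = 5/48ab^2 + 15/8ab - 357/16a + 11/8b^3 + 153/8b^2.
  leading term ab^2: subtract (5/48b)·f_1 from 5/48ab^2 + 15/8ab - 357/16a + 11/8b^3 + 153/8b^2 → 55/48ab - 357/16a + 2b^3 + 227/12b^2 - 25/6b
  leading term ab: subtract (55/48)·f_1 from 55/48ab - 357/16a + 2b^3 + 227/12b^2 - 25/6b → -91/3a + 2b^3 + 619/24b^2 - 155/24b - 275/6
  leading term a: subtract (-13/3)·h_3 from -91/3a + 2b^3 + 619/24b^2 - 155/24b - 275/6 → 2b^3 - 5/24b^2 - 15/4b + 357/8
  leading term b^3: subtract (7/3)·h_4 from 2b^3 - 5/24b^2 - 15/4b + 357/8 → 0
  remainder 0.

S(h_3,h_4): leading monomials are coprime, so the S-polynomial reduces to 0 (Buchberger's first criterion).
Every S-polynomial of the final basis reduces to 0, so we have a Gröbner basis.
Inter-reduce: drop elements whose leading term is divisible by another's, tail-reduce, and make monic.
Reduced Gröbner basis: {a - 6/7b^2 + 5/56b + 167/56, b^3 - 5/48b^2 - 15/8b + 357/16}.

Since the basis is lex-ordered, b^3 - 5/48b^2 - 15/8b + 357/16 is univariate in b. Its roots are {-3, 149/96 - 11*sqrt(383)*I/96, 149/96 + 11*sqrt(383)*I/96}. Back-substituting each root into the other basis elements fixes the other coordinates.
  b = -3: the earlier basis element becomes a - 5 = 0, giving a = 5 — point (5, -3).
  b = 149/96 - 11*sqrt(383)*I/96: the earlier basis element becomes a + 601/112 + 33*sqrt(383)*I/112 = 0, giving a = -601/112 - 33*sqrt(383)*I/112 — point (-601/112 - 33*sqrt(383)*I/112, 149/96 - 11*sqrt(383)*I/96).
  b = 149/96 + 11*sqrt(383)*I/96: the earlier basis element becomes a + 601/112 - 33*sqrt(383)*I/112 = 0, giving a = -601/112 + 33*sqrt(383)*I/112 — point (-601/112 + 33*sqrt(383)*I/112, 149/96 + 11*sqrt(383)*I/96).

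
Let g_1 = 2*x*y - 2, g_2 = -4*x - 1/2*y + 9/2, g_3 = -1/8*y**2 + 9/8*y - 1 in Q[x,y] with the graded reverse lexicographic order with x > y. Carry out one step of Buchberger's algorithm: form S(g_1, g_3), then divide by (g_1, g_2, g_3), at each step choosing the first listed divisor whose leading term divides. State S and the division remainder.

S(g_1, g_3) = 9*x*y - 8*x - y; remainder on division = 0.

lcm(LM(g_1), LM(g_3)) = x*y**2.
S = (lcm/LT(g_1))·g_1 − (lcm/LT(g_3))·g_3 = 9*x*y - 8*x - y.
Reduce S modulo (g_1, g_2, g_3) in that order:
  leading term x*y: subtract (9/2)·g_1 from 9*x*y - 8*x - y → -8*x - y + 9
  leading term x: subtract (2)·g_2 from -8*x - y + 9 → 0
The remainder is 0, so this S-polynomial contributes no new basis element.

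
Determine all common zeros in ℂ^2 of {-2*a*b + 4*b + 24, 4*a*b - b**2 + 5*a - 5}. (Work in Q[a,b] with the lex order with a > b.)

{(-2, -3), (-3*sqrt(201)/10 - 13/10, 11/2 - sqrt(201)/2), (-13/10 + 3*sqrt(201)/10, 11/2 + sqrt(201)/2)}

Compute a lex Gröbner basis by Buchberger's algorithm.
f_1 = -2*a*b + 4*b + 24, LT = a*b.
f_2 = 4*a*b + 5*a - b**2 - 5, LT = a*b.

S(f_1,f_2): lcm = a*b. S = -5/4*a + 1/4*b**2 - 2*b - 43/4.
  reduce S modulo (f_1, f_2):
  remainder -5/4*a + 1/4*b**2 - 2*b - 43/4 ≠ 0; add h_3 = -5/4*a + 1/4*b**2 - 2*b - 43/4 to the basis.

S(f_1,h_3): lcm = a*b. S = 1/5*b**3 - 8/5*b**2 - 53/5*b - 12.
  reduce S modulo (f_1, f_2, h_3):
  remainder 1/5*b**3 - 8/5*b**2 - 53/5*b - 12 ≠ 0; add h_4 = 1/5*b**3 - 8/5*b**2 - 53/5*b - 12 to the basis.

The other S-polynomials (S(f_2,h_3), S(f_1,h_4), S(f_2,h_4), S(h_3,h_4)) all reduce to 0 modulo the current basis, so we have a Gröbner basis.
Inter-reduce: drop elements whose leading term is divisible by another's, tail-reduce, and make monic.
Reduced Gröbner basis: {a - 1/5*b**2 + 8/5*b + 43/5, b**3 - 8*b**2 - 53*b - 60}.

The lex basis is triangular: the last element involves only b. Solving b**3 - 8*b**2 - 53*b - 60 = 0 gives b ∈ {-3, 11/2 - sqrt(201)/2, 11/2 + sqrt(201)/2}; substituting each value into the earlier elements determines the remaining variables.
  b = -3: the earlier basis element becomes a + 2 = 0, giving a = -2 — point (-2, -3).
  b = 11/2 - sqrt(201)/2: the earlier basis element becomes a + 13/10 + 3*sqrt(201)/10 = 0, giving a = -3*sqrt(201)/10 - 13/10 — point (-3*sqrt(201)/10 - 13/10, 11/2 - sqrt(201)/2).
  b = 11/2 + sqrt(201)/2: the earlier basis element becomes a - 3*sqrt(201)/10 + 13/10 = 0, giving a = -13/10 + 3*sqrt(201)/10 — point (-13/10 + 3*sqrt(201)/10, 11/2 + sqrt(201)/2).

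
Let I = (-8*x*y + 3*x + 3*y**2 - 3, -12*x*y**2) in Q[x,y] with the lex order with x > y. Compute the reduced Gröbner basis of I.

G = {x + 8/3*y**3 + y**2 - 8/3*y - 1, y**4 - y**2}

f_1 = -8*x*y + 3*x + 3*y**2 - 3, LT = x*y.
f_2 = -12*x*y**2, LT = x*y**2.

S(f_1,f_2): lcm = x*y**2. S = -3/8*x*y - 3/8*y**3 + 3/8*y.
  leading term x*y: subtract (3/64)·f_1 from -3/8*x*y - 3/8*y**3 + 3/8*y → -9/64*x - 3/8*y**3 - 9/64*y**2 + 3/8*y + 9/64
  leading term x: no divisor's leading term divides it; move -9/64*x to the remainder.
  leading term y**3: no divisor's leading term divides it; move -3/8*y**3 to the remainder.
  leading term y**2: no divisor's leading term divides it; move -9/64*y**2 to the remainder.
  leading term y: no divisor's leading term divides it; move 3/8*y to the remainder.
  leading term 1: no divisor's leading term divides it; move 9/64 to the remainder.
  remainder -9/64*x - 3/8*y**3 - 9/64*y**2 + 3/8*y + 9/64 ≠ 0; add g_3 = -9/64*x - 3/8*y**3 - 9/64*y**2 + 3/8*y + 9/64 to the basis.

S(f_1,g_3): lcm = x*y. S = -3/8*x - 8/3*y**4 - y**3 + 55/24*y**2 + y + 3/8.
  leading term x: subtract (8/3)·g_3 from -3/8*x - 8/3*y**4 - y**3 + 55/24*y**2 + y + 3/8 → -8/3*y**4 + 8/3*y**2
  leading term y**4: no divisor's leading term divides it; move -8/3*y**4 to the remainder.
  leading term y**2: no divisor's leading term divides it; move 8/3*y**2 to the remainder.
  remainder -8/3*y**4 + 8/3*y**2 ≠ 0; add g_4 = -8/3*y**4 + 8/3*y**2 to the basis.

The other S-polynomials (S(f_2,g_3), S(f_1,g_4), S(f_2,g_4), S(g_3,g_4)) all reduce to 0 modulo the current basis, so we have a Gröbner basis.
Inter-reduce: drop elements whose leading term is divisible by another's, tail-reduce, and make monic.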